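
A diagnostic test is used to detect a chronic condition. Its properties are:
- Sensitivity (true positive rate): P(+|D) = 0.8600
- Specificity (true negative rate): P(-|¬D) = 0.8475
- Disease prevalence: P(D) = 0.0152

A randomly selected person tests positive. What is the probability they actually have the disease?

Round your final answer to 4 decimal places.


Let D = has disease, + = positive test

Given:
- P(D) = 0.0152 (prevalence)
- P(+|D) = 0.8600 (sensitivity)
- P(-|¬D) = 0.8475 (specificity)
- P(+|¬D) = 0.1525 (false positive rate = 1 - specificity)

Step 1: Find P(+)
P(+) = P(+|D)P(D) + P(+|¬D)P(¬D)
     = 0.8600 × 0.0152 + 0.1525 × 0.9848
     = 0.01307200 + 0.15018200
     = 0.16325400

Step 2: Apply Bayes' theorem for P(D|+)
P(D|+) = P(+|D)P(D) / P(+)
       = 0.01307200 / 0.16325400
       = 0.0801


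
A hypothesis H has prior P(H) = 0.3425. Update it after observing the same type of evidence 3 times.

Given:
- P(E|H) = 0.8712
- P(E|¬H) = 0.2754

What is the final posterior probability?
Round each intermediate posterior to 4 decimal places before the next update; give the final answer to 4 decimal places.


Sequential Bayesian updating:

Initial prior: P(H) = 0.3425

Update 1:
  P(E) = 0.8712 × 0.3425 + 0.2754 × 0.6575 = 0.29838600 + 0.18107550 = 0.47946150
  P(H|E) = 0.29838600 / 0.47946150 = 0.6223

Update 2:
  P(E) = 0.8712 × 0.6223 + 0.2754 × 0.3777 = 0.54214776 + 0.10401858 = 0.64616634
  P(H|E) = 0.54214776 / 0.64616634 = 0.8390

Update 3:
  P(E) = 0.8712 × 0.8390 + 0.2754 × 0.1610 = 0.73093680 + 0.04433940 = 0.77527620
  P(H|E) = 0.73093680 / 0.77527620 = 0.9428

Final posterior: 0.9428


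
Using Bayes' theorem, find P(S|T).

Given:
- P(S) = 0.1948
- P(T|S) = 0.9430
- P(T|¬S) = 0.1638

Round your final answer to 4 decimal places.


Bayes' theorem: P(S|T) = P(T|S) × P(S) / P(T)

Step 1: Calculate P(T) using law of total probability
P(T) = P(T|S)P(S) + P(T|¬S)P(¬S)
     = 0.9430 × 0.1948 + 0.1638 × 0.8052
     = 0.18369640 + 0.13189176
     = 0.31558816

Step 2: Apply Bayes' theorem
P(S|T) = P(T|S) × P(S) / P(T)
       = 0.18369640 / 0.31558816
       = 0.5821


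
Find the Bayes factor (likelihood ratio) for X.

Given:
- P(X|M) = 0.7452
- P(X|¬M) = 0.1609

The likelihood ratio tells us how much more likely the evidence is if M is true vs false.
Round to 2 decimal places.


Likelihood Ratio (LR) = P(X|M) / P(X|¬M)

LR = 0.7452 / 0.1609
   = 4.63

The evidence is 4.63 times more likely if M is true than if M is false.
Since LR > 1, the evidence supports M over ¬M.


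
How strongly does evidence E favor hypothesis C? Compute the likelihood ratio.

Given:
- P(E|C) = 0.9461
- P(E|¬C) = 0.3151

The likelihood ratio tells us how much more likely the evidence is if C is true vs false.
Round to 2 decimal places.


Likelihood Ratio (LR) = P(E|C) / P(E|¬C)

LR = 0.9461 / 0.3151
   = 3.00

The evidence is 3.00 times more likely if C is true than if C is false.
Since LR > 1, the evidence supports C over ¬C.


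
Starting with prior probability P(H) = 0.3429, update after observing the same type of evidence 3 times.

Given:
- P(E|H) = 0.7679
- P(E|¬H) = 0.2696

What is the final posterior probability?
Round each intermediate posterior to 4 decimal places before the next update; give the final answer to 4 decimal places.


Sequential Bayesian updating:

Initial prior: P(H) = 0.3429

Update 1:
  P(E) = 0.7679 × 0.3429 + 0.2696 × 0.6571 = 0.26331291 + 0.17715416 = 0.44046707
  P(H|E) = 0.26331291 / 0.44046707 = 0.5978

Update 2:
  P(E) = 0.7679 × 0.5978 + 0.2696 × 0.4022 = 0.45905062 + 0.10843312 = 0.56748374
  P(H|E) = 0.45905062 / 0.56748374 = 0.8089

Update 3:
  P(E) = 0.7679 × 0.8089 + 0.2696 × 0.1911 = 0.62115431 + 0.05152056 = 0.67267487
  P(H|E) = 0.62115431 / 0.67267487 = 0.9234

Final posterior: 0.9234


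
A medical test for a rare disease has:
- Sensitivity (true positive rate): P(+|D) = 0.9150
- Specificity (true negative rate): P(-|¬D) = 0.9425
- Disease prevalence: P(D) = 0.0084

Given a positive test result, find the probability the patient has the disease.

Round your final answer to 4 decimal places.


Let D = has disease, + = positive test

Given:
- P(D) = 0.0084 (prevalence)
- P(+|D) = 0.9150 (sensitivity)
- P(-|¬D) = 0.9425 (specificity)
- P(+|¬D) = 0.0575 (false positive rate = 1 - specificity)

Step 1: Find P(+)
P(+) = P(+|D)P(D) + P(+|¬D)P(¬D)
     = 0.9150 × 0.0084 + 0.0575 × 0.9916
     = 0.00768600 + 0.05701700
     = 0.06470300

Step 2: Apply Bayes' theorem for P(D|+)
P(D|+) = P(+|D)P(D) / P(+)
       = 0.00768600 / 0.06470300
       = 0.1188


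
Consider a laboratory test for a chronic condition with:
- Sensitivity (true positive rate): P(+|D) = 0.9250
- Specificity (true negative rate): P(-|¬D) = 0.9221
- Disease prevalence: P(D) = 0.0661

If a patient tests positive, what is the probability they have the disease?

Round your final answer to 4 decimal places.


Let D = has disease, + = positive test

Given:
- P(D) = 0.0661 (prevalence)
- P(+|D) = 0.9250 (sensitivity)
- P(-|¬D) = 0.9221 (specificity)
- P(+|¬D) = 0.0779 (false positive rate = 1 - specificity)

Step 1: Find P(+)
P(+) = P(+|D)P(D) + P(+|¬D)P(¬D)
     = 0.9250 × 0.0661 + 0.0779 × 0.9339
     = 0.06114250 + 0.07275081
     = 0.13389331

Step 2: Apply Bayes' theorem for P(D|+)
P(D|+) = P(+|D)P(D) / P(+)
       = 0.06114250 / 0.13389331
       = 0.4567


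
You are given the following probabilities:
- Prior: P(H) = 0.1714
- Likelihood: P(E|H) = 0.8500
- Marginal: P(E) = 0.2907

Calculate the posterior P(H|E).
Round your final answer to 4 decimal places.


Using Bayes' theorem:

P(H|E) = P(E|H) × P(H) / P(E)
       = 0.8500 × 0.1714 / 0.2907
       = 0.14569000 / 0.2907
       = 0.5012

The evidence strengthens our belief in H.
Prior: 0.1714 → Posterior: 0.5012


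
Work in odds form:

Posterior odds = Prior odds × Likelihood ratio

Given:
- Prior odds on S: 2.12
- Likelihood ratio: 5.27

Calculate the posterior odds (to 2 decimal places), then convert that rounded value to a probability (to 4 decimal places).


Step 1: Calculate posterior odds
Posterior odds = Prior odds × LR
               = 2.12 × 5.27
               = 11.17

Step 2: Convert to probability
P(S|E) = Posterior odds / (1 + Posterior odds)
       = 11.17 / (1 + 11.17)
       = 11.17 / 12.17
       = 0.9178

The evidence increased P(S) from 0.6795 to 0.9178.


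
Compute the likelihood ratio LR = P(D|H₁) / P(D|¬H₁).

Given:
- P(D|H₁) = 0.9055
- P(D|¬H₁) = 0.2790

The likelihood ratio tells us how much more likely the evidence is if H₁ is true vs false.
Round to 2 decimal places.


Likelihood Ratio (LR) = P(D|H₁) / P(D|¬H₁)

LR = 0.9055 / 0.2790
   = 3.25

The evidence is 3.25 times more likely if H₁ is true than if H₁ is false.
Because LR exceeds 1, D is evidence for H₁.


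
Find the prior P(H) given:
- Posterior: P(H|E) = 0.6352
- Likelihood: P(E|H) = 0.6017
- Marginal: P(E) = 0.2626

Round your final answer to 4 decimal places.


From Bayes' theorem: P(H|E) = P(E|H) × P(H) / P(E)

Rearranging for P(H):
P(H) = P(H|E) × P(E) / P(E|H)
     = 0.6352 × 0.2626 / 0.6017
     = 0.16680352 / 0.6017
     = 0.2772


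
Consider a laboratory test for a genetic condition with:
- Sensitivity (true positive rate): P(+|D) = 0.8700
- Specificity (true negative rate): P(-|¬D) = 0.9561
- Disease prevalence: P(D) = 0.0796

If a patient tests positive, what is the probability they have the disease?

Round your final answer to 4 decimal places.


Let D = has disease, + = positive test

Given:
- P(D) = 0.0796 (prevalence)
- P(+|D) = 0.8700 (sensitivity)
- P(-|¬D) = 0.9561 (specificity)
- P(+|¬D) = 0.0439 (false positive rate = 1 - specificity)

Step 1: Find P(+)
P(+) = P(+|D)P(D) + P(+|¬D)P(¬D)
     = 0.8700 × 0.0796 + 0.0439 × 0.9204
     = 0.06925200 + 0.04040556
     = 0.10965756

Step 2: Apply Bayes' theorem for P(D|+)
P(D|+) = P(+|D)P(D) / P(+)
       = 0.06925200 / 0.10965756
       = 0.6315


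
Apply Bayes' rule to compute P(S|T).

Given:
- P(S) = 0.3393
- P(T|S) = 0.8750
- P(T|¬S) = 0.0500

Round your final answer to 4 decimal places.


Bayes' theorem: P(S|T) = P(T|S) × P(S) / P(T)

Step 1: Calculate P(T) using law of total probability
P(T) = P(T|S)P(S) + P(T|¬S)P(¬S)
     = 0.8750 × 0.3393 + 0.0500 × 0.6607
     = 0.29688750 + 0.03303500
     = 0.32992250

Step 2: Apply Bayes' theorem
P(S|T) = P(T|S) × P(S) / P(T)
       = 0.29688750 / 0.32992250
       = 0.8999


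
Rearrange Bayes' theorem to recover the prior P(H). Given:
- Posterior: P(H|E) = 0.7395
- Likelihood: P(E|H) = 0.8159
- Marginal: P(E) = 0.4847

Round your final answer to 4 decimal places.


From Bayes' theorem: P(H|E) = P(E|H) × P(H) / P(E)

Rearranging for P(H):
P(H) = P(H|E) × P(E) / P(E|H)
     = 0.7395 × 0.4847 / 0.8159
     = 0.35843565 / 0.8159
     = 0.4393


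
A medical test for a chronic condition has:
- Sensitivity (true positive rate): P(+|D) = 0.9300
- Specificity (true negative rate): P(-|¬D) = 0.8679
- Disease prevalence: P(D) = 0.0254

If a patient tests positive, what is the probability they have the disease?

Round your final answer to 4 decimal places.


Let D = has disease, + = positive test

Given:
- P(D) = 0.0254 (prevalence)
- P(+|D) = 0.9300 (sensitivity)
- P(-|¬D) = 0.8679 (specificity)
- P(+|¬D) = 0.1321 (false positive rate = 1 - specificity)

Step 1: Find P(+)
P(+) = P(+|D)P(D) + P(+|¬D)P(¬D)
     = 0.9300 × 0.0254 + 0.1321 × 0.9746
     = 0.02362200 + 0.12874466
     = 0.15236666

Step 2: Apply Bayes' theorem for P(D|+)
P(D|+) = P(+|D)P(D) / P(+)
       = 0.02362200 / 0.15236666
       = 0.1550


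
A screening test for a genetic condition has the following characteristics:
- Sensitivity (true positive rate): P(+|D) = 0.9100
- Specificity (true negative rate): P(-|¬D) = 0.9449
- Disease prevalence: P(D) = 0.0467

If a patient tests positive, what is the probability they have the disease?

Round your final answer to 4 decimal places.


Let D = has disease, + = positive test

Given:
- P(D) = 0.0467 (prevalence)
- P(+|D) = 0.9100 (sensitivity)
- P(-|¬D) = 0.9449 (specificity)
- P(+|¬D) = 0.0551 (false positive rate = 1 - specificity)

Step 1: Find P(+)
P(+) = P(+|D)P(D) + P(+|¬D)P(¬D)
     = 0.9100 × 0.0467 + 0.0551 × 0.9533
     = 0.04249700 + 0.05252683
     = 0.09502383

Step 2: Apply Bayes' theorem for P(D|+)
P(D|+) = P(+|D)P(D) / P(+)
       = 0.04249700 / 0.09502383
       = 0.4472


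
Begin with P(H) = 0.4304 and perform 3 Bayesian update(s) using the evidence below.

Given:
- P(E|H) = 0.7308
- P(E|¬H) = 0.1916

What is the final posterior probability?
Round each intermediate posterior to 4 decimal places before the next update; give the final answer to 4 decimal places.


Sequential Bayesian updating:

Initial prior: P(H) = 0.4304

Update 1:
  P(E) = 0.7308 × 0.4304 + 0.1916 × 0.5696 = 0.31453632 + 0.10913536 = 0.42367168
  P(H|E) = 0.31453632 / 0.42367168 = 0.7424

Update 2:
  P(E) = 0.7308 × 0.7424 + 0.1916 × 0.2576 = 0.54254592 + 0.04935616 = 0.59190208
  P(H|E) = 0.54254592 / 0.59190208 = 0.9166

Update 3:
  P(E) = 0.7308 × 0.9166 + 0.1916 × 0.0834 = 0.66985128 + 0.01597944 = 0.68583072
  P(H|E) = 0.66985128 / 0.68583072 = 0.9767

Final posterior: 0.9767


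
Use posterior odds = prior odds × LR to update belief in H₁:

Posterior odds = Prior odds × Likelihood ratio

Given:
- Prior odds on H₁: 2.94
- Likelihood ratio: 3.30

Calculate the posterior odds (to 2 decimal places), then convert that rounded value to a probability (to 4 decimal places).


Step 1: Calculate posterior odds
Posterior odds = Prior odds × LR
               = 2.94 × 3.30
               = 9.70

Step 2: Convert to probability
P(H₁|E) = Posterior odds / (1 + Posterior odds)
       = 9.70 / (1 + 9.70)
       = 9.70 / 10.70
       = 0.9065

The evidence increased P(H₁) from 0.7462 to 0.9065.


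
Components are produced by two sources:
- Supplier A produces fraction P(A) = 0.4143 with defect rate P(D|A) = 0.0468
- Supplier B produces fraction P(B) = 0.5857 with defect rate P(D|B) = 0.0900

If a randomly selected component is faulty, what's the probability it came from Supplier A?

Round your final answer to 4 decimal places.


Let A = from Supplier A, D = faulty

Given:
- P(A) = 0.4143, P(B) = 0.5857
- P(D|A) = 0.0468, P(D|B) = 0.0900

Step 1: Find P(D)
P(D) = P(D|A)P(A) + P(D|B)P(B)
     = 0.0468 × 0.4143 + 0.0900 × 0.5857
     = 0.01938924 + 0.05271300
     = 0.07210224

Step 2: Apply Bayes' theorem
P(A|D) = P(D|A)P(A) / P(D)
       = 0.01938924 / 0.07210224
       = 0.2689


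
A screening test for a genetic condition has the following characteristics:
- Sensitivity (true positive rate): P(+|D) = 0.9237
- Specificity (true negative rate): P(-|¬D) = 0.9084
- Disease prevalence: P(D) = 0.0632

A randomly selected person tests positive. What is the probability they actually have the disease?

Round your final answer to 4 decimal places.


Let D = has disease, + = positive test

Given:
- P(D) = 0.0632 (prevalence)
- P(+|D) = 0.9237 (sensitivity)
- P(-|¬D) = 0.9084 (specificity)
- P(+|¬D) = 0.0916 (false positive rate = 1 - specificity)

Step 1: Find P(+)
P(+) = P(+|D)P(D) + P(+|¬D)P(¬D)
     = 0.9237 × 0.0632 + 0.0916 × 0.9368
     = 0.05837784 + 0.08581088
     = 0.14418872

Step 2: Apply Bayes' theorem for P(D|+)
P(D|+) = P(+|D)P(D) / P(+)
       = 0.05837784 / 0.14418872
       = 0.4049


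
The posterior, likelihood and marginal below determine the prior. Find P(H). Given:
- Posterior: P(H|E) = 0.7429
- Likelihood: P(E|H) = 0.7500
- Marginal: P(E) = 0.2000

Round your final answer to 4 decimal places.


From Bayes' theorem: P(H|E) = P(E|H) × P(H) / P(E)

Rearranging for P(H):
P(H) = P(H|E) × P(E) / P(E|H)
     = 0.7429 × 0.2000 / 0.7500
     = 0.14858000 / 0.7500
     = 0.1981


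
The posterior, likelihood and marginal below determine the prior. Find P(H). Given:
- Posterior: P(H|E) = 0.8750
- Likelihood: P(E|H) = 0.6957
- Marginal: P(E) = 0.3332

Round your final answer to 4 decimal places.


From Bayes' theorem: P(H|E) = P(E|H) × P(H) / P(E)

Rearranging for P(H):
P(H) = P(H|E) × P(E) / P(E|H)
     = 0.8750 × 0.3332 / 0.6957
     = 0.29155000 / 0.6957
     = 0.4191


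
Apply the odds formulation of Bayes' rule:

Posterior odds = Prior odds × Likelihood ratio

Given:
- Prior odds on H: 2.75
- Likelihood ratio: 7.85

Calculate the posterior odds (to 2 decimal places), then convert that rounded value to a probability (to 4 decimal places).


Step 1: Calculate posterior odds
Posterior odds = Prior odds × LR
               = 2.75 × 7.85
               = 21.59

Step 2: Convert to probability
P(H|E) = Posterior odds / (1 + Posterior odds)
       = 21.59 / (1 + 21.59)
       = 21.59 / 22.59
       = 0.9557

The evidence increased P(H) from 0.7333 to 0.9557.


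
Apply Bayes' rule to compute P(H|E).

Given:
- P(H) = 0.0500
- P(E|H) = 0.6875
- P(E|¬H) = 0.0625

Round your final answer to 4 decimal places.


Bayes' theorem: P(H|E) = P(E|H) × P(H) / P(E)

Step 1: Calculate P(E) using law of total probability
P(E) = P(E|H)P(H) + P(E|¬H)P(¬H)
     = 0.6875 × 0.0500 + 0.0625 × 0.9500
     = 0.03437500 + 0.05937500
     = 0.09375000

Step 2: Apply Bayes' theorem
P(H|E) = P(E|H) × P(H) / P(E)
       = 0.03437500 / 0.09375000
       = 0.3667


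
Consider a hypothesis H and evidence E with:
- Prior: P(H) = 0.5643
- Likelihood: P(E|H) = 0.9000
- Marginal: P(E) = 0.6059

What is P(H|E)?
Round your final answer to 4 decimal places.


Using Bayes' theorem:

P(H|E) = P(E|H) × P(H) / P(E)
       = 0.9000 × 0.5643 / 0.6059
       = 0.50787000 / 0.6059
       = 0.8382

The evidence strengthens our belief in H.
Prior: 0.5643 → Posterior: 0.8382


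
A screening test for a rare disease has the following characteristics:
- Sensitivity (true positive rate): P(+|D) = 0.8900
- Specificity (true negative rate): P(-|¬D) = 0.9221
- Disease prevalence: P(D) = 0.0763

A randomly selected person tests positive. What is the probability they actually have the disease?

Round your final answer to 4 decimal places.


Let D = has disease, + = positive test

Given:
- P(D) = 0.0763 (prevalence)
- P(+|D) = 0.8900 (sensitivity)
- P(-|¬D) = 0.9221 (specificity)
- P(+|¬D) = 0.0779 (false positive rate = 1 - specificity)

Step 1: Find P(+)
P(+) = P(+|D)P(D) + P(+|¬D)P(¬D)
     = 0.8900 × 0.0763 + 0.0779 × 0.9237
     = 0.06790700 + 0.07195623
     = 0.13986323

Step 2: Apply Bayes' theorem for P(D|+)
P(D|+) = P(+|D)P(D) / P(+)
       = 0.06790700 / 0.13986323
       = 0.4855


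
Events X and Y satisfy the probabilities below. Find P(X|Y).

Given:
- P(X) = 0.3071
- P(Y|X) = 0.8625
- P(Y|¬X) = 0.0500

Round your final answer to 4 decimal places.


Bayes' theorem: P(X|Y) = P(Y|X) × P(X) / P(Y)

Step 1: Calculate P(Y) using law of total probability
P(Y) = P(Y|X)P(X) + P(Y|¬X)P(¬X)
     = 0.8625 × 0.3071 + 0.0500 × 0.6929
     = 0.26487375 + 0.03464500
     = 0.29951875

Step 2: Apply Bayes' theorem
P(X|Y) = P(Y|X) × P(X) / P(Y)
       = 0.26487375 / 0.29951875
       = 0.8843


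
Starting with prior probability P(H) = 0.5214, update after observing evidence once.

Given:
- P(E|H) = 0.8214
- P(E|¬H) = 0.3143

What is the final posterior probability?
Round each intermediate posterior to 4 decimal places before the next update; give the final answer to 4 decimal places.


Sequential Bayesian updating:

Initial prior: P(H) = 0.5214

Update 1:
  P(E) = 0.8214 × 0.5214 + 0.3143 × 0.4786 = 0.42827796 + 0.15042398 = 0.57870194
  P(H|E) = 0.42827796 / 0.57870194 = 0.7401

Final posterior: 0.7401


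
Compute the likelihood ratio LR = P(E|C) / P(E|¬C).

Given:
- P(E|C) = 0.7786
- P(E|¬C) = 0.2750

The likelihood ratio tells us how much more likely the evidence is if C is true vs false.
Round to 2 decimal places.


Likelihood Ratio (LR) = P(E|C) / P(E|¬C)

LR = 0.7786 / 0.2750
   = 2.83

The evidence is 2.83 times more likely if C is true than if C is false.
LR > 1, so observing E raises the odds in favor of C.


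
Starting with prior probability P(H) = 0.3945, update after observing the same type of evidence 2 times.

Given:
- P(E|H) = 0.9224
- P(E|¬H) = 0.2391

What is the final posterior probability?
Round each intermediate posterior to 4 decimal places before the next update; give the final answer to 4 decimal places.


Sequential Bayesian updating:

Initial prior: P(H) = 0.3945

Update 1:
  P(E) = 0.9224 × 0.3945 + 0.2391 × 0.6055 = 0.36388680 + 0.14477505 = 0.50866185
  P(H|E) = 0.36388680 / 0.50866185 = 0.7154

Update 2:
  P(E) = 0.9224 × 0.7154 + 0.2391 × 0.2846 = 0.65988496 + 0.06804786 = 0.72793282
  P(H|E) = 0.65988496 / 0.72793282 = 0.9065

Final posterior: 0.9065


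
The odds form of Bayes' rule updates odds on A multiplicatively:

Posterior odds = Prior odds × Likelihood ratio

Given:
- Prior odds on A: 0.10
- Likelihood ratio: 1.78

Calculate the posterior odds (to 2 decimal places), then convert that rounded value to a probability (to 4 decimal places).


Step 1: Calculate posterior odds
Posterior odds = Prior odds × LR
               = 0.10 × 1.78
               = 0.18

Step 2: Convert to probability
P(A|E) = Posterior odds / (1 + Posterior odds)
       = 0.18 / (1 + 0.18)
       = 0.18 / 1.18
       = 0.1525

The evidence increased P(A) from 0.0909 to 0.1525.


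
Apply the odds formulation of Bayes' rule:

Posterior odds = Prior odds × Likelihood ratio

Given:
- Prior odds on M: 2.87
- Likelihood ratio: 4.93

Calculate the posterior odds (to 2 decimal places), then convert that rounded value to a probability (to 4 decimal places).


Step 1: Calculate posterior odds
Posterior odds = Prior odds × LR
               = 2.87 × 4.93
               = 14.15

Step 2: Convert to probability
P(M|E) = Posterior odds / (1 + Posterior odds)
       = 14.15 / (1 + 14.15)
       = 14.15 / 15.15
       = 0.9340

The evidence increased P(M) from 0.7416 to 0.9340.


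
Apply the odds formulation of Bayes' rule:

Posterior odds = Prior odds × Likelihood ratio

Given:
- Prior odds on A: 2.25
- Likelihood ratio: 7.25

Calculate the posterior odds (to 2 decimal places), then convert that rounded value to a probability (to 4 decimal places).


Step 1: Calculate posterior odds
Posterior odds = Prior odds × LR
               = 2.25 × 7.25
               = 16.31

Step 2: Convert to probability
P(A|E) = Posterior odds / (1 + Posterior odds)
       = 16.31 / (1 + 16.31)
       = 16.31 / 17.31
       = 0.9422

The evidence increased P(A) from 0.6923 to 0.9422.


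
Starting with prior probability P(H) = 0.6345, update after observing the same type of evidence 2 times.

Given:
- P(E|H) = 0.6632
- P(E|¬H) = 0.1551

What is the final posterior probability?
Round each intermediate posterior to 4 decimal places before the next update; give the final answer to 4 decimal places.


Sequential Bayesian updating:

Initial prior: P(H) = 0.6345

Update 1:
  P(E) = 0.6632 × 0.6345 + 0.1551 × 0.3655 = 0.42080040 + 0.05668905 = 0.47748945
  P(H|E) = 0.42080040 / 0.47748945 = 0.8813

Update 2:
  P(E) = 0.6632 × 0.8813 + 0.1551 × 0.1187 = 0.58447816 + 0.01841037 = 0.60288853
  P(H|E) = 0.58447816 / 0.60288853 = 0.9695

Final posterior: 0.9695


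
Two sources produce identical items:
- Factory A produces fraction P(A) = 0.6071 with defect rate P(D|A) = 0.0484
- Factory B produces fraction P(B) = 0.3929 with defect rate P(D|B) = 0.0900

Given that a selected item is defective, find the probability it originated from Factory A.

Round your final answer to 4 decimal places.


Let A = from Factory A, D = defective

Given:
- P(A) = 0.6071, P(B) = 0.3929
- P(D|A) = 0.0484, P(D|B) = 0.0900

Step 1: Find P(D)
P(D) = P(D|A)P(A) + P(D|B)P(B)
     = 0.0484 × 0.6071 + 0.0900 × 0.3929
     = 0.02938364 + 0.03536100
     = 0.06474464

Step 2: Apply Bayes' theorem
P(A|D) = P(D|A)P(A) / P(D)
       = 0.02938364 / 0.06474464
       = 0.4538


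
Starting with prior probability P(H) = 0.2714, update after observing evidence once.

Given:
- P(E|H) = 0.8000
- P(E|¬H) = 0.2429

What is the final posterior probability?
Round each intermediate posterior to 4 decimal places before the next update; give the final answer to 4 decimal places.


Sequential Bayesian updating:

Initial prior: P(H) = 0.2714

Update 1:
  P(E) = 0.8000 × 0.2714 + 0.2429 × 0.7286 = 0.21712000 + 0.17697694 = 0.39409694
  P(H|E) = 0.21712000 / 0.39409694 = 0.5509

Final posterior: 0.5509


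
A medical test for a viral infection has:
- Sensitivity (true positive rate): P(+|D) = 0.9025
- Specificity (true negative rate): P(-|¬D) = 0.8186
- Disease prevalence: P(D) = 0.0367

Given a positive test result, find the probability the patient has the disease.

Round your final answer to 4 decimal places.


Let D = has disease, + = positive test

Given:
- P(D) = 0.0367 (prevalence)
- P(+|D) = 0.9025 (sensitivity)
- P(-|¬D) = 0.8186 (specificity)
- P(+|¬D) = 0.1814 (false positive rate = 1 - specificity)

Step 1: Find P(+)
P(+) = P(+|D)P(D) + P(+|¬D)P(¬D)
     = 0.9025 × 0.0367 + 0.1814 × 0.9633
     = 0.03312175 + 0.17474262
     = 0.20786437

Step 2: Apply Bayes' theorem for P(D|+)
P(D|+) = P(+|D)P(D) / P(+)
       = 0.03312175 / 0.20786437
       = 0.1593


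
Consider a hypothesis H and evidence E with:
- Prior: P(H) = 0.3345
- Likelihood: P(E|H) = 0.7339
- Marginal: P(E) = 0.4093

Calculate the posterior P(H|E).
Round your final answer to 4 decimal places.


Using Bayes' theorem:

P(H|E) = P(E|H) × P(H) / P(E)
       = 0.7339 × 0.3345 / 0.4093
       = 0.24548955 / 0.4093
       = 0.5998

The evidence strengthens our belief in H.
Prior: 0.3345 → Posterior: 0.5998


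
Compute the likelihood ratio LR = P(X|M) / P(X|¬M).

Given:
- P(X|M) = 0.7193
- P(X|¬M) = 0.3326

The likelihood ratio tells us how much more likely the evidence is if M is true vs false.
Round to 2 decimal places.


Likelihood Ratio (LR) = P(X|M) / P(X|¬M)

LR = 0.7193 / 0.3326
   = 2.16

The evidence is 2.16 times more likely if M is true than if M is false.
Since LR > 1, the evidence supports M over ¬M.


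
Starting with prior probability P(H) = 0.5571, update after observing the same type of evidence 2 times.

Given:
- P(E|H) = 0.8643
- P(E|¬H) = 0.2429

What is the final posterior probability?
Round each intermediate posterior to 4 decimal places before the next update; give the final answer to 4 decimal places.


Sequential Bayesian updating:

Initial prior: P(H) = 0.5571

Update 1:
  P(E) = 0.8643 × 0.5571 + 0.2429 × 0.4429 = 0.48150153 + 0.10758041 = 0.58908194
  P(H|E) = 0.48150153 / 0.58908194 = 0.8174

Update 2:
  P(E) = 0.8643 × 0.8174 + 0.2429 × 0.1826 = 0.70647882 + 0.04435354 = 0.75083236
  P(H|E) = 0.70647882 / 0.75083236 = 0.9409

Final posterior: 0.9409


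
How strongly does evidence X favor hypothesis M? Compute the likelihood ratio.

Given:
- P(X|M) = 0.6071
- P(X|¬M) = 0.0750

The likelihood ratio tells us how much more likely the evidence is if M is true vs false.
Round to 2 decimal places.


Likelihood Ratio (LR) = P(X|M) / P(X|¬M)

LR = 0.6071 / 0.0750
   = 8.09

The evidence is 8.09 times more likely if M is true than if M is false.
Since LR > 1, the evidence supports M over ¬M.


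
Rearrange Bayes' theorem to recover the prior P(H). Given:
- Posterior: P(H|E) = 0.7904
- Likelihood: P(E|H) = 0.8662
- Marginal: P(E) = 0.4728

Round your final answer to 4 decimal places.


From Bayes' theorem: P(H|E) = P(E|H) × P(H) / P(E)

Rearranging for P(H):
P(H) = P(H|E) × P(E) / P(E|H)
     = 0.7904 × 0.4728 / 0.8662
     = 0.37370112 / 0.8662
     = 0.4314


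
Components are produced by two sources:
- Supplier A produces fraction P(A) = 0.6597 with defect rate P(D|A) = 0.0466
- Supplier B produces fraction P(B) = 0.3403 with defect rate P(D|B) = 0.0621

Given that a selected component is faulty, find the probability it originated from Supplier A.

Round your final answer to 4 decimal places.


Let A = from Supplier A, D = faulty

Given:
- P(A) = 0.6597, P(B) = 0.3403
- P(D|A) = 0.0466, P(D|B) = 0.0621

Step 1: Find P(D)
P(D) = P(D|A)P(A) + P(D|B)P(B)
     = 0.0466 × 0.6597 + 0.0621 × 0.3403
     = 0.03074202 + 0.02113263
     = 0.05187465

Step 2: Apply Bayes' theorem
P(A|D) = P(D|A)P(A) / P(D)
       = 0.03074202 / 0.05187465
       = 0.5926


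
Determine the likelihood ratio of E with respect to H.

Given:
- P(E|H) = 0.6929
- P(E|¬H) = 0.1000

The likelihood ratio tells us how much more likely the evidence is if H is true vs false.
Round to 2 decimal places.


Likelihood Ratio (LR) = P(E|H) / P(E|¬H)

LR = 0.6929 / 0.1000
   = 6.93

The evidence is 6.93 times more likely if H is true than if H is false.
Since LR > 1, the evidence supports H over ¬H.


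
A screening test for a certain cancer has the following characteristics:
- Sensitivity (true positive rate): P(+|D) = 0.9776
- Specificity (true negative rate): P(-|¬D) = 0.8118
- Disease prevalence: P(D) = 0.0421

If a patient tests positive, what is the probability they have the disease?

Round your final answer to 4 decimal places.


Let D = has disease, + = positive test

Given:
- P(D) = 0.0421 (prevalence)
- P(+|D) = 0.9776 (sensitivity)
- P(-|¬D) = 0.8118 (specificity)
- P(+|¬D) = 0.1882 (false positive rate = 1 - specificity)

Step 1: Find P(+)
P(+) = P(+|D)P(D) + P(+|¬D)P(¬D)
     = 0.9776 × 0.0421 + 0.1882 × 0.9579
     = 0.04115696 + 0.18027678
     = 0.22143374

Step 2: Apply Bayes' theorem for P(D|+)
P(D|+) = P(+|D)P(D) / P(+)
       = 0.04115696 / 0.22143374
       = 0.1859


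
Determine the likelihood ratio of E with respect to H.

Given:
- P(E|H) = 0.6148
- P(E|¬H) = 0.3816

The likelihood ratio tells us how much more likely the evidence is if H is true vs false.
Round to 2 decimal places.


Likelihood Ratio (LR) = P(E|H) / P(E|¬H)

LR = 0.6148 / 0.3816
   = 1.61

The evidence is 1.61 times more likely if H is true than if H is false.
Since LR > 1, the evidence supports H over ¬H.


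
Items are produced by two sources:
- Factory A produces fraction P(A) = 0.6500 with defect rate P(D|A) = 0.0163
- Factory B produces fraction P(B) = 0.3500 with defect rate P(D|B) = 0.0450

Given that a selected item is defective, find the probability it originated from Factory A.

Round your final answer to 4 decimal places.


Let A = from Factory A, D = defective

Given:
- P(A) = 0.6500, P(B) = 0.3500
- P(D|A) = 0.0163, P(D|B) = 0.0450

Step 1: Find P(D)
P(D) = P(D|A)P(A) + P(D|B)P(B)
     = 0.0163 × 0.6500 + 0.0450 × 0.3500
     = 0.01059500 + 0.01575000
     = 0.02634500

Step 2: Apply Bayes' theorem
P(A|D) = P(D|A)P(A) / P(D)
       = 0.01059500 / 0.02634500
       = 0.4022


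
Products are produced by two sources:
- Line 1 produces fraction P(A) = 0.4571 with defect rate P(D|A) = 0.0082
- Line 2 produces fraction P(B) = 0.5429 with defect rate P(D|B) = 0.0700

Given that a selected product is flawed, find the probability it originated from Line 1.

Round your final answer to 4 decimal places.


Let A = from Line 1, D = flawed

Given:
- P(A) = 0.4571, P(B) = 0.5429
- P(D|A) = 0.0082, P(D|B) = 0.0700

Step 1: Find P(D)
P(D) = P(D|A)P(A) + P(D|B)P(B)
     = 0.0082 × 0.4571 + 0.0700 × 0.5429
     = 0.00374822 + 0.03800300
     = 0.04175122

Step 2: Apply Bayes' theorem
P(A|D) = P(D|A)P(A) / P(D)
       = 0.00374822 / 0.04175122
       = 0.0898


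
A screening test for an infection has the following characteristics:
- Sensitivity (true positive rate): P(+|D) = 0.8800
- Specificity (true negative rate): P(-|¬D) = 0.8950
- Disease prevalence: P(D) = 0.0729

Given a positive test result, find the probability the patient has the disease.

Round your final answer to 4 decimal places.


Let D = has disease, + = positive test

Given:
- P(D) = 0.0729 (prevalence)
- P(+|D) = 0.8800 (sensitivity)
- P(-|¬D) = 0.8950 (specificity)
- P(+|¬D) = 0.1050 (false positive rate = 1 - specificity)

Step 1: Find P(+)
P(+) = P(+|D)P(D) + P(+|¬D)P(¬D)
     = 0.8800 × 0.0729 + 0.1050 × 0.9271
     = 0.06415200 + 0.09734550
     = 0.16149750

Step 2: Apply Bayes' theorem for P(D|+)
P(D|+) = P(+|D)P(D) / P(+)
       = 0.06415200 / 0.16149750
       = 0.3972


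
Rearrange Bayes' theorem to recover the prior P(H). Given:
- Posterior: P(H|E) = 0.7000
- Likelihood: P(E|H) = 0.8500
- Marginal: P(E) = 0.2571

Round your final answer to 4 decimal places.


From Bayes' theorem: P(H|E) = P(E|H) × P(H) / P(E)

Rearranging for P(H):
P(H) = P(H|E) × P(E) / P(E|H)
     = 0.7000 × 0.2571 / 0.8500
     = 0.17997000 / 0.8500
     = 0.2117


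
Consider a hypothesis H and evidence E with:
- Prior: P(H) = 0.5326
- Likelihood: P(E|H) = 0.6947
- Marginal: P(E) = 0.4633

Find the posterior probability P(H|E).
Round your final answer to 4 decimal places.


Using Bayes' theorem:

P(H|E) = P(E|H) × P(H) / P(E)
       = 0.6947 × 0.5326 / 0.4633
       = 0.36999722 / 0.4633
       = 0.7986

The evidence strengthens our belief in H.
Prior: 0.5326 → Posterior: 0.7986


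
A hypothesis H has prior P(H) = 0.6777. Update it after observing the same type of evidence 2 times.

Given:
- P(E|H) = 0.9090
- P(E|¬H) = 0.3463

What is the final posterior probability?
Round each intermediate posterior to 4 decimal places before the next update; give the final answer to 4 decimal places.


Sequential Bayesian updating:

Initial prior: P(H) = 0.6777

Update 1:
  P(E) = 0.9090 × 0.6777 + 0.3463 × 0.3223 = 0.61602930 + 0.11161249 = 0.72764179
  P(H|E) = 0.61602930 / 0.72764179 = 0.8466

Update 2:
  P(E) = 0.9090 × 0.8466 + 0.3463 × 0.1534 = 0.76955940 + 0.05312242 = 0.82268182
  P(H|E) = 0.76955940 / 0.82268182 = 0.9354

Final posterior: 0.9354


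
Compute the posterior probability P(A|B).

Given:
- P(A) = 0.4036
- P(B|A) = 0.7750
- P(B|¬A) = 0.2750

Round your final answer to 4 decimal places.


Bayes' theorem: P(A|B) = P(B|A) × P(A) / P(B)

Step 1: Calculate P(B) using law of total probability
P(B) = P(B|A)P(A) + P(B|¬A)P(¬A)
     = 0.7750 × 0.4036 + 0.2750 × 0.5964
     = 0.31279000 + 0.16401000
     = 0.47680000

Step 2: Apply Bayes' theorem
P(A|B) = P(B|A) × P(A) / P(B)
       = 0.31279000 / 0.47680000
       = 0.6560


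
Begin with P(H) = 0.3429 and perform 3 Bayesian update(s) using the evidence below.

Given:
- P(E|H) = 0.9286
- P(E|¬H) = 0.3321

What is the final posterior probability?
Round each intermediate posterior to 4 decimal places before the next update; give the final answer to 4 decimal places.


Sequential Bayesian updating:

Initial prior: P(H) = 0.3429

Update 1:
  P(E) = 0.9286 × 0.3429 + 0.3321 × 0.6571 = 0.31841694 + 0.21822291 = 0.53663985
  P(H|E) = 0.31841694 / 0.53663985 = 0.5934

Update 2:
  P(E) = 0.9286 × 0.5934 + 0.3321 × 0.4066 = 0.55103124 + 0.13503186 = 0.68606310
  P(H|E) = 0.55103124 / 0.68606310 = 0.8032

Update 3:
  P(E) = 0.9286 × 0.8032 + 0.3321 × 0.1968 = 0.74585152 + 0.06535728 = 0.81120880
  P(H|E) = 0.74585152 / 0.81120880 = 0.9194

Final posterior: 0.9194


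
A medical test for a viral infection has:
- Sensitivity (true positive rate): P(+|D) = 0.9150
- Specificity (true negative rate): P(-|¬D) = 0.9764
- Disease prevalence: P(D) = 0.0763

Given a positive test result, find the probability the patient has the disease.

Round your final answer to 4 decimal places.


Let D = has disease, + = positive test

Given:
- P(D) = 0.0763 (prevalence)
- P(+|D) = 0.9150 (sensitivity)
- P(-|¬D) = 0.9764 (specificity)
- P(+|¬D) = 0.0236 (false positive rate = 1 - specificity)

Step 1: Find P(+)
P(+) = P(+|D)P(D) + P(+|¬D)P(¬D)
     = 0.9150 × 0.0763 + 0.0236 × 0.9237
     = 0.06981450 + 0.02179932
     = 0.09161382

Step 2: Apply Bayes' theorem for P(D|+)
P(D|+) = P(+|D)P(D) / P(+)
       = 0.06981450 / 0.09161382
       = 0.7621


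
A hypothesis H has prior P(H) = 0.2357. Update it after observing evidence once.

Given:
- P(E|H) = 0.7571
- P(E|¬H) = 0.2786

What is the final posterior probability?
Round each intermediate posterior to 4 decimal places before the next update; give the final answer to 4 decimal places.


Sequential Bayesian updating:

Initial prior: P(H) = 0.2357

Update 1:
  P(E) = 0.7571 × 0.2357 + 0.2786 × 0.7643 = 0.17844847 + 0.21293398 = 0.39138245
  P(H|E) = 0.17844847 / 0.39138245 = 0.4559

Final posterior: 0.4559


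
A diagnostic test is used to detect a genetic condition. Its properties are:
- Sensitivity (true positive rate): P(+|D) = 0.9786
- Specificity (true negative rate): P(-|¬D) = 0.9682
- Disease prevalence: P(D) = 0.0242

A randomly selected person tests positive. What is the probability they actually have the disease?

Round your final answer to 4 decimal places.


Let D = has disease, + = positive test

Given:
- P(D) = 0.0242 (prevalence)
- P(+|D) = 0.9786 (sensitivity)
- P(-|¬D) = 0.9682 (specificity)
- P(+|¬D) = 0.0318 (false positive rate = 1 - specificity)

Step 1: Find P(+)
P(+) = P(+|D)P(D) + P(+|¬D)P(¬D)
     = 0.9786 × 0.0242 + 0.0318 × 0.9758
     = 0.02368212 + 0.03103044
     = 0.05471256

Step 2: Apply Bayes' theorem for P(D|+)
P(D|+) = P(+|D)P(D) / P(+)
       = 0.02368212 / 0.05471256
       = 0.4328


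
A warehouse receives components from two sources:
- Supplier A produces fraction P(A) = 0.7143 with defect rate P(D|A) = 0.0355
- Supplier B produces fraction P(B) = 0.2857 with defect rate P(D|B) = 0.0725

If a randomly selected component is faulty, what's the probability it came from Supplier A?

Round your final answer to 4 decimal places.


Let A = from Supplier A, D = faulty

Given:
- P(A) = 0.7143, P(B) = 0.2857
- P(D|A) = 0.0355, P(D|B) = 0.0725

Step 1: Find P(D)
P(D) = P(D|A)P(A) + P(D|B)P(B)
     = 0.0355 × 0.7143 + 0.0725 × 0.2857
     = 0.02535765 + 0.02071325
     = 0.04607090

Step 2: Apply Bayes' theorem
P(A|D) = P(D|A)P(A) / P(D)
       = 0.02535765 / 0.04607090
       = 0.5504


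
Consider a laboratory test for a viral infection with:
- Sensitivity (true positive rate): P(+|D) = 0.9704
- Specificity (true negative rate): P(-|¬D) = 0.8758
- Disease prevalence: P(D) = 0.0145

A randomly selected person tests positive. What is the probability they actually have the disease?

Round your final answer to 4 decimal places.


Let D = has disease, + = positive test

Given:
- P(D) = 0.0145 (prevalence)
- P(+|D) = 0.9704 (sensitivity)
- P(-|¬D) = 0.8758 (specificity)
- P(+|¬D) = 0.1242 (false positive rate = 1 - specificity)

Step 1: Find P(+)
P(+) = P(+|D)P(D) + P(+|¬D)P(¬D)
     = 0.9704 × 0.0145 + 0.1242 × 0.9855
     = 0.01407080 + 0.12239910
     = 0.13646990

Step 2: Apply Bayes' theorem for P(D|+)
P(D|+) = P(+|D)P(D) / P(+)
       = 0.01407080 / 0.13646990
       = 0.1031


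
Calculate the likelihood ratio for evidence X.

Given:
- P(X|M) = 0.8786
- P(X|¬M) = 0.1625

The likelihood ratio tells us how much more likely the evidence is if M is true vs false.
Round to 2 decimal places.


Likelihood Ratio (LR) = P(X|M) / P(X|¬M)

LR = 0.8786 / 0.1625
   = 5.41

The evidence is 5.41 times more likely if M is true than if M is false.
Because LR exceeds 1, X is evidence for M.


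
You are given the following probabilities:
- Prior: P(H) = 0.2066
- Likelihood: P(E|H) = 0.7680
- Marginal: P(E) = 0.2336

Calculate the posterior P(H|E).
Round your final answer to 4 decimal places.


Using Bayes' theorem:

P(H|E) = P(E|H) × P(H) / P(E)
       = 0.7680 × 0.2066 / 0.2336
       = 0.15866880 / 0.2336
       = 0.6792

The evidence strengthens our belief in H.
Prior: 0.2066 → Posterior: 0.6792


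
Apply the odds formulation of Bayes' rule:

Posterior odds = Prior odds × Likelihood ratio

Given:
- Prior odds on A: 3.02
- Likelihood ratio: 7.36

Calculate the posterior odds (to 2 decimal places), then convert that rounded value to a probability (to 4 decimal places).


Step 1: Calculate posterior odds
Posterior odds = Prior odds × LR
               = 3.02 × 7.36
               = 22.23

Step 2: Convert to probability
P(A|E) = Posterior odds / (1 + Posterior odds)
       = 22.23 / (1 + 22.23)
       = 22.23 / 23.23
       = 0.9570

The evidence increased P(A) from 0.7512 to 0.9570.


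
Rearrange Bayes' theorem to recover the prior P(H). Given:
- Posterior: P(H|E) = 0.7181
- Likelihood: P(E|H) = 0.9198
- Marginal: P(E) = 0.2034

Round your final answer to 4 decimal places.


From Bayes' theorem: P(H|E) = P(E|H) × P(H) / P(E)

Rearranging for P(H):
P(H) = P(H|E) × P(E) / P(E|H)
     = 0.7181 × 0.2034 / 0.9198
     = 0.14606154 / 0.9198
     = 0.1588


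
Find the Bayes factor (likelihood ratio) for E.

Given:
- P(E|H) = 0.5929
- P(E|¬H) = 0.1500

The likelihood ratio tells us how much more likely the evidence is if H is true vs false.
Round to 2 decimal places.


Likelihood Ratio (LR) = P(E|H) / P(E|¬H)

LR = 0.5929 / 0.1500
   = 3.95

The evidence is 3.95 times more likely if H is true than if H is false.
Because LR exceeds 1, E is evidence for H.


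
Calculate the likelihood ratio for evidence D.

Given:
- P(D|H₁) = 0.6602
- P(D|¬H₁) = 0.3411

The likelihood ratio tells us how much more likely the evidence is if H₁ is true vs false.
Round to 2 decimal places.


Likelihood Ratio (LR) = P(D|H₁) / P(D|¬H₁)

LR = 0.6602 / 0.3411
   = 1.94

The evidence is 1.94 times more likely if H₁ is true than if H₁ is false.
Since LR > 1, the evidence supports H₁ over ¬H₁.


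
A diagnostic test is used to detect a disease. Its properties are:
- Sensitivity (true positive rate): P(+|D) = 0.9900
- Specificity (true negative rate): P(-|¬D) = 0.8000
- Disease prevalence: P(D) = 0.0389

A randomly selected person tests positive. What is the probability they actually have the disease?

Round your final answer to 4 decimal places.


Let D = has disease, + = positive test

Given:
- P(D) = 0.0389 (prevalence)
- P(+|D) = 0.9900 (sensitivity)
- P(-|¬D) = 0.8000 (specificity)
- P(+|¬D) = 0.2000 (false positive rate = 1 - specificity)

Step 1: Find P(+)
P(+) = P(+|D)P(D) + P(+|¬D)P(¬D)
     = 0.9900 × 0.0389 + 0.2000 × 0.9611
     = 0.03851100 + 0.19222000
     = 0.23073100

Step 2: Apply Bayes' theorem for P(D|+)
P(D|+) = P(+|D)P(D) / P(+)
       = 0.03851100 / 0.23073100
       = 0.1669


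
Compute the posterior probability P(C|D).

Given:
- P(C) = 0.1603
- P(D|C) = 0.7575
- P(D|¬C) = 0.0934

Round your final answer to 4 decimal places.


Bayes' theorem: P(C|D) = P(D|C) × P(C) / P(D)

Step 1: Calculate P(D) using law of total probability
P(D) = P(D|C)P(C) + P(D|¬C)P(¬C)
     = 0.7575 × 0.1603 + 0.0934 × 0.8397
     = 0.12142725 + 0.07842798
     = 0.19985523

Step 2: Apply Bayes' theorem
P(C|D) = P(D|C) × P(C) / P(D)
       = 0.12142725 / 0.19985523
       = 0.6076
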